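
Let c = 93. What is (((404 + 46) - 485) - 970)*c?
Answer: -93465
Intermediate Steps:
(((404 + 46) - 485) - 970)*c = (((404 + 46) - 485) - 970)*93 = ((450 - 485) - 970)*93 = (-35 - 970)*93 = -1005*93 = -93465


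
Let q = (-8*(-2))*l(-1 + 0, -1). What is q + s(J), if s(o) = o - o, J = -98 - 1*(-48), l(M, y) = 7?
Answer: 112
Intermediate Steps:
J = -50 (J = -98 + 48 = -50)
q = 112 (q = -8*(-2)*7 = 16*7 = 112)
s(o) = 0
q + s(J) = 112 + 0 = 112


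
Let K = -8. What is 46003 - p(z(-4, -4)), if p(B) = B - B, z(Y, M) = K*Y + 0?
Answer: 46003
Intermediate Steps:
z(Y, M) = -8*Y (z(Y, M) = -8*Y + 0 = -8*Y)
p(B) = 0
46003 - p(z(-4, -4)) = 46003 - 1*0 = 46003 + 0 = 46003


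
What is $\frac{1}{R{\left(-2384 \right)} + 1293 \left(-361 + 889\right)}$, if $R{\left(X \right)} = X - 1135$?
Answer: $\frac{1}{679185} \approx 1.4724 \cdot 10^{-6}$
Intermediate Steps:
$R{\left(X \right)} = -1135 + X$
$\frac{1}{R{\left(-2384 \right)} + 1293 \left(-361 + 889\right)} = \frac{1}{\left(-1135 - 2384\right) + 1293 \left(-361 + 889\right)} = \frac{1}{-3519 + 1293 \cdot 528} = \frac{1}{-3519 + 682704} = \frac{1}{679185}$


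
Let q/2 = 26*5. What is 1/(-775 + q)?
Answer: -1/515 ≈ -0.0019417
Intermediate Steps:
q = 260 (q = 2*(26*5) = 2*130 = 260)
1/(-775 + q) = 1/(-775 + 260) = 1/(-515) = -1/515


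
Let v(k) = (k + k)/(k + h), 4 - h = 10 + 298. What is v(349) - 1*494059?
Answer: -22231957/45 ≈ -4.9404e+5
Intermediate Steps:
h = -304 (h = 4 - (10 + 298) = 4 - 1*308 = 4 - 308 = -304)
v(k) = 2*k/(-304 + k) (v(k) = (k + k)/(k - 304) = (2*k)/(-304 + k) = 2*k/(-304 + k))
v(349) - 1*494059 = 2*349/(-304 + 349) - 1*494059 = 2*349/45 - 494059 = 2*349*(1/45) - 494059 = 698/45 - 494059 = -22231957/45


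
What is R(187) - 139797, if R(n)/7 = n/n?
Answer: -139790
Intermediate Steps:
R(n) = 7 (R(n) = 7*(n/n) = 7*1 = 7)
R(187) - 139797 = 7 - 139797 = -139790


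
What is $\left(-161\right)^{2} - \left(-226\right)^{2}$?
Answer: $-25155$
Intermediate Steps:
$\left(-161\right)^{2} - \left(-226\right)^{2} = 25921 - 51076 = -25155$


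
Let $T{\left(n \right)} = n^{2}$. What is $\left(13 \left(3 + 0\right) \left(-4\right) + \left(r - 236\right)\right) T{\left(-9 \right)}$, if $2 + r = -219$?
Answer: $-49653$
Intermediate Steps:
$r = -221$ ($r = -2 - 219 = -221$)
$\left(13 \left(3 + 0\right) \left(-4\right) + \left(r - 236\right)\right) T{\left(-9 \right)} = \left(13 \left(3 + 0\right) \left(-4\right) - 457\right) \left(-9\right)^{2} = \left(13 \cdot 3 \left(-4\right) - 457\right) 81 = \left(13 \left(-12\right) - 457\right) 81 = \left(-156 - 457\right) 81 = \left(-613\right) 81 = -49653$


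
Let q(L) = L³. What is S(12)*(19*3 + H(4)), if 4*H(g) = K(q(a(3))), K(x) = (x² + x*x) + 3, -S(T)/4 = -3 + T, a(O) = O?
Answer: -15201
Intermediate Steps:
S(T) = 12 - 4*T (S(T) = -4*(-3 + T) = 12 - 4*T)
K(x) = 3 + 2*x² (K(x) = (x² + x²) + 3 = 2*x² + 3 = 3 + 2*x²)
H(g) = 1461/4 (H(g) = (3 + 2*(3³)²)/4 = (3 + 2*27²)/4 = (3 + 2*729)/4 = (3 + 1458)/4 = (¼)*1461 = 1461/4)
S(12)*(19*3 + H(4)) = (12 - 4*12)*(19*3 + 1461/4) = (12 - 48)*(57 + 1461/4) = -36*1689/4 = -15201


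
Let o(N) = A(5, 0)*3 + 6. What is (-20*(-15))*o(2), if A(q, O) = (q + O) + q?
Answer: 10800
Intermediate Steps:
A(q, O) = O + 2*q (A(q, O) = (O + q) + q = O + 2*q)
o(N) = 36 (o(N) = (0 + 2*5)*3 + 6 = (0 + 10)*3 + 6 = 10*3 + 6 = 30 + 6 = 36)
(-20*(-15))*o(2) = -20*(-15)*36 = 300*36 = 10800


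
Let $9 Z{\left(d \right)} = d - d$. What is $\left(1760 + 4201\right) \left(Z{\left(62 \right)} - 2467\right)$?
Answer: $-14705787$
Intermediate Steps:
$Z{\left(d \right)} = 0$ ($Z{\left(d \right)} = \frac{d - d}{9} = \frac{1}{9} \cdot 0 = 0$)
$\left(1760 + 4201\right) \left(Z{\left(62 \right)} - 2467\right) = \left(1760 + 4201\right) \left(0 - 2467\right) = 5961 \left(-2467\right) = -14705787$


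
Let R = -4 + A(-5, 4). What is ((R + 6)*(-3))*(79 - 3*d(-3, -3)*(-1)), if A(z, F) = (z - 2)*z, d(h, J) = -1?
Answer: -8436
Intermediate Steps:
A(z, F) = z*(-2 + z) (A(z, F) = (-2 + z)*z = z*(-2 + z))
R = 31 (R = -4 - 5*(-2 - 5) = -4 - 5*(-7) = -4 + 35 = 31)
((R + 6)*(-3))*(79 - 3*d(-3, -3)*(-1)) = ((31 + 6)*(-3))*(79 - 3*(-1)*(-1)) = (37*(-3))*(79 + 3*(-1)) = -111*(79 - 3) = -111*76 = -8436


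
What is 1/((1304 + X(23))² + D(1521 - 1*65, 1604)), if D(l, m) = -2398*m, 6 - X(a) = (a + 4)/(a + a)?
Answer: -2116/4510951183 ≈ -4.6908e-7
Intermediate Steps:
X(a) = 6 - (4 + a)/(2*a) (X(a) = 6 - (a + 4)/(a + a) = 6 - (4 + a)/(2*a))
1/((1304 + X(23))² + D(1521 - 1*65, 1604)) = 1/((1304 + (11/2 - 2/23))² - 2398*1604) = 1/((1304 + (11/2 - 2*1/23))² - 3846392) = 1/((1304 + (11/2 - 2/23))² - 3846392) = 1/((1304 + 249/46)² - 3846392) = 1/((60233/46)² - 3846392) = 1/(3628014289/2116 - 3846392) = 1/(-4510951183/2116) = -2116/4510951183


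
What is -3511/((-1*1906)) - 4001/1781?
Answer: -1372815/3394586 ≈ -0.40441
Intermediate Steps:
-3511/((-1*1906)) - 4001/1781 = -3511/(-1906) - 4001*1/1781 = -3511*(-1/1906) - 4001/1781 = 3511/1906 - 4001/1781 = -1372815/3394586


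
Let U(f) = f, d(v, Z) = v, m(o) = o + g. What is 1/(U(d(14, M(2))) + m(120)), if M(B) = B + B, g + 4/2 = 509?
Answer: 1/641 ≈ 0.0015601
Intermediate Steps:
g = 507 (g = -2 + 509 = 507)
m(o) = 507 + o (m(o) = o + 507 = 507 + o)
M(B) = 2*B
1/(U(d(14, M(2))) + m(120)) = 1/(14 + (507 + 120)) = 1/(14 + 627) = 1/641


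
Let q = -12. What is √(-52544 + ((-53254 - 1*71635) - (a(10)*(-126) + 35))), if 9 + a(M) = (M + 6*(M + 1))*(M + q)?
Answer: I*√197754 ≈ 444.7*I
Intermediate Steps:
a(M) = -9 + (-12 + M)*(6 + 7*M) (a(M) = -9 + (M + 6*(M + 1))*(M - 12) = -9 + (M + 6*(1 + M))*(-12 + M) = -9 + (M + (6 + 6*M))*(-12 + M) = -9 + (6 + 7*M)*(-12 + M) = -9 + (-12 + M)*(6 + 7*M))
√(-52544 + ((-53254 - 1*71635) - (a(10)*(-126) + 35))) = √(-52544 + ((-53254 - 1*71635) - ((-81 - 78*10 + 7*10²)*(-126) + 35))) = √(-52544 + ((-53254 - 71635) - ((-81 - 780 + 7*100)*(-126) + 35))) = √(-52544 + (-124889 - ((-81 - 780 + 700)*(-126) + 35))) = √(-52544 + (-124889 - (-161*(-126) + 35))) = √(-52544 + (-124889 - (20286 + 35))) = √(-52544 + (-124889 - 1*20321)) = √(-52544 + (-124889 - 20321)) = √(-52544 - 145210) = √(-197754) = I*√197754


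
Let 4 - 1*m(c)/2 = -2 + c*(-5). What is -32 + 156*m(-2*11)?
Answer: -32480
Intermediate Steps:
m(c) = 12 + 10*c (m(c) = 8 - 2*(-2 + c*(-5)) = 8 - 2*(-2 - 5*c) = 8 + (4 + 10*c) = 12 + 10*c)
-32 + 156*m(-2*11) = -32 + 156*(12 + 10*(-2*11)) = -32 + 156*(12 + 10*(-22)) = -32 + 156*(12 - 220) = -32 + 156*(-208) = -32 - 32448 = -32480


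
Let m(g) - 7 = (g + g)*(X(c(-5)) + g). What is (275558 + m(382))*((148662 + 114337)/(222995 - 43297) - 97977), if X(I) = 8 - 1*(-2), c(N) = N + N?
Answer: -10124387687946191/179698 ≈ -5.6341e+10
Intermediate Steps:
c(N) = 2*N
X(I) = 10 (X(I) = 8 + 2 = 10)
m(g) = 7 + 2*g*(10 + g) (m(g) = 7 + (g + g)*(10 + g) = 7 + (2*g)*(10 + g) = 7 + 2*g*(10 + g))
(275558 + m(382))*((148662 + 114337)/(222995 - 43297) - 97977) = (275558 + (7 + 2*382² + 20*382))*((148662 + 114337)/(222995 - 43297) - 97977) = (275558 + (7 + 2*145924 + 7640))*(262999/179698 - 97977) = (275558 + (7 + 291848 + 7640))*(262999*(1/179698) - 97977) = (275558 + 299495)*(262999/179698 - 97977) = 575053*(-17606007947/179698) = -10124387687946191/179698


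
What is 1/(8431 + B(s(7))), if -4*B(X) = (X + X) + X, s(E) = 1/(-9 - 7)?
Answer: 64/539587 ≈ 0.00011861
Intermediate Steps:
s(E) = -1/16 (s(E) = 1/(-16) = -1/16)
B(X) = -3*X/4 (B(X) = -((X + X) + X)/4 = -(2*X + X)/4 = -3*X/4)
1/(8431 + B(s(7))) = 1/(8431 - ¾*(-1/16)) = 1/(8431 + 3/64) = 1/(539587/64) = 64/539587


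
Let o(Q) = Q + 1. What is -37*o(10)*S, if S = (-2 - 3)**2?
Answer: -10175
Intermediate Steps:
o(Q) = 1 + Q
S = 25 (S = (-5)**2 = 25)
-37*o(10)*S = -37*(1 + 10)*25 = -37*11*25 = -407*25 = -1*10175 = -10175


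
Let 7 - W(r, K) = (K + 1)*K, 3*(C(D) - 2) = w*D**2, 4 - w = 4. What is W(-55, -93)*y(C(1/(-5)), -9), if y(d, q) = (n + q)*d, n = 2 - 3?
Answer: 170980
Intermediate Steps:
n = -1
w = 0 (w = 4 - 1*4 = 4 - 4 = 0)
C(D) = 2 (C(D) = 2 + (0*D**2)/3 = 2 + (1/3)*0 = 2 + 0 = 2)
y(d, q) = d*(-1 + q) (y(d, q) = (-1 + q)*d = d*(-1 + q))
W(r, K) = 7 - K*(1 + K) (W(r, K) = 7 - (K + 1)*K = 7 - (1 + K)*K = 7 - K*(1 + K))
W(-55, -93)*y(C(1/(-5)), -9) = (7 - 1*(-93) - 1*(-93)**2)*(2*(-1 - 9)) = (7 + 93 - 1*8649)*(2*(-10)) = (7 + 93 - 8649)*(-20) = -8549*(-20) = 170980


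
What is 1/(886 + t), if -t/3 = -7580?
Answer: 1/23626 ≈ 4.2326e-5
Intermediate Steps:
t = 22740 (t = -3*(-7580) = 22740)
1/(886 + t) = 1/(886 + 22740) = 1/23626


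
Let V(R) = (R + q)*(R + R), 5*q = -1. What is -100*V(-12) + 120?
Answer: -29160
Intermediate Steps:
q = -⅕ (q = (⅕)*(-1) = -⅕ ≈ -0.20000)
V(R) = 2*R*(-⅕ + R) (V(R) = (R - ⅕)*(R + R) = (-⅕ + R)*(2*R) = 2*R*(-⅕ + R))
-100*V(-12) + 120 = -40*(-12)*(-1 + 5*(-12)) + 120 = -40*(-12)*(-1 - 60) + 120 = -40*(-12)*(-61) + 120 = -100*1464/5 + 120 = -29280 + 120 = -29160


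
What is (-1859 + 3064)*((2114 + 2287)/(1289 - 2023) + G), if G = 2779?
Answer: 2452638925/734 ≈ 3.3415e+6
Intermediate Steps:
(-1859 + 3064)*((2114 + 2287)/(1289 - 2023) + G) = (-1859 + 3064)*((2114 + 2287)/(1289 - 2023) + 2779) = 1205*(4401/(-734) + 2779) = 1205*(4401*(-1/734) + 2779) = 1205*(-4401/734 + 2779) = 1205*(2035385/734) = 2452638925/734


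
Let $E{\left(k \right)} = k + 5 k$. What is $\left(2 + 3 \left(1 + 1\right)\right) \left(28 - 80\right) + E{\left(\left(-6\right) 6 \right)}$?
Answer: $-632$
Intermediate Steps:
$E{\left(k \right)} = 6 k$
$\left(2 + 3 \left(1 + 1\right)\right) \left(28 - 80\right) + E{\left(\left(-6\right) 6 \right)} = \left(2 + 3 \left(1 + 1\right)\right) \left(28 - 80\right) + 6 \left(\left(-6\right) 6\right) = \left(2 + 3 \cdot 2\right) \left(28 - 80\right) + 6 \left(-36\right) = \left(2 + 6\right) \left(-52\right) - 216 = 8 \left(-52\right) - 216 = -416 - 216 = -632$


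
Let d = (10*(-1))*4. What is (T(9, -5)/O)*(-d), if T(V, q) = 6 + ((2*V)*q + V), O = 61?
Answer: -3000/61 ≈ -49.180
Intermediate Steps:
T(V, q) = 6 + V + 2*V*q (T(V, q) = 6 + (2*V*q + V) = 6 + (V + 2*V*q) = 6 + V + 2*V*q)
d = -40 (d = -10*4 = -40)
(T(9, -5)/O)*(-d) = ((6 + 9 + 2*9*(-5))/61)*(-1*(-40)) = ((6 + 9 - 90)*(1/61))*40 = -75*1/61*40 = -75/61*40 = -3000/61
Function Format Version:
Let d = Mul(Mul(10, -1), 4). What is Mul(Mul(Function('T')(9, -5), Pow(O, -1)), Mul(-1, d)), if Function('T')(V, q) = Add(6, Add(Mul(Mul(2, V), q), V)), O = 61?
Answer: Rational(-3000, 61) ≈ -49.180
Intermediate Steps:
Function('T')(V, q) = Add(6, V, Mul(2, V, q)) (Function('T')(V, q) = Add(6, Add(Mul(2, V, q), V)) = Add(6, Add(V, Mul(2, V, q))) = Add(6, V, Mul(2, V, q)))
d = -40 (d = Mul(-10, 4) = -40)
Mul(Mul(Function('T')(9, -5), Pow(O, -1)), Mul(-1, d)) = Mul(Mul(Add(6, 9, Mul(2, 9, -5)), Pow(61, -1)), Mul(-1, -40)) = Mul(Mul(Add(6, 9, -90), Rational(1, 61)), 40) = Mul(Mul(-75, Rational(1, 61)), 40) = Mul(Rational(-75, 61), 40) = Rational(-3000, 61)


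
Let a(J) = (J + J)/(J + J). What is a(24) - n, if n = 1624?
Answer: -1623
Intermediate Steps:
a(J) = 1 (a(J) = (2*J)/((2*J)) = (2*J)*(1/(2*J)) = 1)
a(24) - n = 1 - 1*1624 = 1 - 1624 = -1623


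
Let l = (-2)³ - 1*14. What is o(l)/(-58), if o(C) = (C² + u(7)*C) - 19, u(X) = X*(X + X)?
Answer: 1691/58 ≈ 29.155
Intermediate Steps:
l = -22 (l = -8 - 14 = -22)
u(X) = 2*X² (u(X) = X*(2*X) = 2*X²)
o(C) = -19 + C² + 98*C (o(C) = (C² + (2*7²)*C) - 19 = (C² + (2*49)*C) - 19 = (C² + 98*C) - 19 = -19 + C² + 98*C)
o(l)/(-58) = (-19 + (-22)² + 98*(-22))/(-58) = -(-19 + 484 - 2156)/58 = -1/58*(-1691) = 1691/58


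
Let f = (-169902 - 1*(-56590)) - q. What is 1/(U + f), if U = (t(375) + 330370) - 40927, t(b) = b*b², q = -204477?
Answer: 1/53114983 ≈ 1.8827e-8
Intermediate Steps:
t(b) = b³
U = 53023818 (U = (375³ + 330370) - 40927 = (52734375 + 330370) - 40927 = 53064745 - 40927 = 53023818)
f = 91165 (f = (-169902 - 1*(-56590)) - 1*(-204477) = (-169902 + 56590) + 204477 = -113312 + 204477 = 91165)
1/(U + f) = 1/(53023818 + 91165) = 1/53114983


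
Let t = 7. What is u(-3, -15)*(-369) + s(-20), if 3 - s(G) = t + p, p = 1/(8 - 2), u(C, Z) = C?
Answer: 6617/6 ≈ 1102.8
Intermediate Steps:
p = 1/6 ≈ 0.16667
s(G) = -25/6 (s(G) = 3 - (7 + 1/6) = 3 - 1*43/6 = 3 - 43/6 = -25/6)
u(-3, -15)*(-369) + s(-20) = -3*(-369) - 25/6 = 1107 - 25/6 = 6617/6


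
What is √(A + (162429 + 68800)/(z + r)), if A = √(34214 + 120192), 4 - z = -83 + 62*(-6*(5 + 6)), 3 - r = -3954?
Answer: √(52257754 + 1838736*√154406)/1356 ≈ 20.527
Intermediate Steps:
r = 3957 (r = 3 - 1*(-3954) = 3 + 3954 = 3957)
z = 4179 (z = 4 - (-83 + 62*(-6*(5 + 6))) = 4 - (-83 + 62*(-6*11)) = 4 - (-83 + 62*(-66)) = 4 - (-83 - 4092) = 4 - 1*(-4175) = 4 + 4175 = 4179)
A = √154406 ≈ 392.95
√(A + (162429 + 68800)/(z + r)) = √(√154406 + (162429 + 68800)/(4179 + 3957)) = √(√154406 + 231229/8136) = √(231229/8136 + √154406)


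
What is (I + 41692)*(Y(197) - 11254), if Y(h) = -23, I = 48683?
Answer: -1019158875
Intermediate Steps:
(I + 41692)*(Y(197) - 11254) = (48683 + 41692)*(-23 - 11254) = 90375*(-11277) = -1019158875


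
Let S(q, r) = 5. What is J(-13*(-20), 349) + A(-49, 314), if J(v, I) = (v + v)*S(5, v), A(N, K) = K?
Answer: 2914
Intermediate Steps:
J(v, I) = 10*v (J(v, I) = (v + v)*5 = (2*v)*5 = 10*v)
J(-13*(-20), 349) + A(-49, 314) = 10*(-13*(-20)) + 314 = 10*260 + 314 = 2600 + 314 = 2914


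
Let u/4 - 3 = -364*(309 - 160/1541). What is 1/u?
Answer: -1541/693050612 ≈ -2.2235e-6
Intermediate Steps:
u = -693050612/1541 (u = 12 + 4*(-364*(309 - 160/1541)) = 12 + 4*(-364*476009/1541) = 12 + 4*(-173267276/1541) = 12 - 693069104/1541 = -693050612/1541 ≈ -4.4974e+5)
1/u = 1/(-693050612/1541) = -1541/693050612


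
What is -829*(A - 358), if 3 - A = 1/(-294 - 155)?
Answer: 132137626/449 ≈ 2.9429e+5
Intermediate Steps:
A = 1348/449 (A = 3 - 1/(-294 - 155) = 3 - 1/(-449) = 3 - 1*(-1/449) = 3 + 1/449 = 1348/449 ≈ 3.0022)
-829*(A - 358) = -829*(1348/449 - 358) = -829*(-159394/449) = 132137626/449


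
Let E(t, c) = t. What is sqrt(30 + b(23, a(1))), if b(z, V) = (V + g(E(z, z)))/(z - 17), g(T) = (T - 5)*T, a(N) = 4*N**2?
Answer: sqrt(897)/3 ≈ 9.9833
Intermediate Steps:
g(T) = T*(-5 + T) (g(T) = (-5 + T)*T = T*(-5 + T))
b(z, V) = (V + z*(-5 + z))/(-17 + z) (b(z, V) = (V + z*(-5 + z))/(z - 17) = (V + z*(-5 + z))/(-17 + z))
sqrt(30 + b(23, a(1))) = sqrt(30 + (4*1**2 + 23*(-5 + 23))/(-17 + 23)) = sqrt(30 + (4*1 + 23*18)/6) = sqrt(30 + (4 + 414)/6) = sqrt(30 + (1/6)*418) = sqrt(30 + 209/3) = sqrt(299/3) = sqrt(897)/3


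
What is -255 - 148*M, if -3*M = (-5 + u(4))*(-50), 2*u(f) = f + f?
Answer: 6635/3 ≈ 2211.7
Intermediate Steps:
u(f) = f (u(f) = (f + f)/2 = (2*f)/2 = f)
M = -50/3 (M = -(-5 + 4)*(-50)/3 = -(-1)*(-50)/3 = -⅓*50 = -50/3 ≈ -16.667)
-255 - 148*M = -255 - 148*(-50/3) = -255 + 7400/3 = 6635/3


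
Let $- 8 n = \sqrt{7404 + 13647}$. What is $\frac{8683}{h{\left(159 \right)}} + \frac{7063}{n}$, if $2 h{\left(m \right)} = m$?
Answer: $\frac{17366}{159} - \frac{56504 \sqrt{2339}}{7017} \approx -280.22$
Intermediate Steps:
$h{\left(m \right)} = \frac{m}{2}$
$n = - \frac{3 \sqrt{2339}}{8}$ ($n = - \frac{\sqrt{7404 + 13647}}{8} = - \frac{\sqrt{21051}}{8} = - \frac{3 \sqrt{2339}}{8} \approx -18.136$)
$\frac{8683}{h{\left(159 \right)}} + \frac{7063}{n} = \frac{8683}{\frac{1}{2} \cdot 159} + \frac{7063}{\left(- \frac{3}{8}\right) \sqrt{2339}} = \frac{8683}{\frac{159}{2}} + 7063 \left(- \frac{8 \sqrt{2339}}{7017}\right) = 8683 \cdot \frac{2}{159} - \frac{56504 \sqrt{2339}}{7017} = \frac{17366}{159} - \frac{56504 \sqrt{2339}}{7017}$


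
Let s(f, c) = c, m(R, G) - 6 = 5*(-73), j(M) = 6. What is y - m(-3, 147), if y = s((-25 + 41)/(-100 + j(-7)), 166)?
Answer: 525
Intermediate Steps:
m(R, G) = -359 (m(R, G) = 6 + 5*(-73) = 6 - 365 = -359)
y = 166
y - m(-3, 147) = 166 - 1*(-359) = 166 + 359 = 525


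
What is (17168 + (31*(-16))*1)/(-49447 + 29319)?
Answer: -521/629 ≈ -0.82830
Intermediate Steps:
(17168 + (31*(-16))*1)/(-49447 + 29319) = (17168 - 496*1)/(-20128) = (17168 - 496)*(-1/20128) = 16672*(-1/20128) = -521/629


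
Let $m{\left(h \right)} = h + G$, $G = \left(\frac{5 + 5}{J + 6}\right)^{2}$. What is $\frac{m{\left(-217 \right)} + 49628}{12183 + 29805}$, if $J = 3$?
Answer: $\frac{4002391}{3401028} \approx 1.1768$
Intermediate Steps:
$G = \frac{100}{81}$ ($G = \left(\frac{5 + 5}{3 + 6}\right)^{2} = \left(\frac{10}{9}\right)^{2} = \frac{100}{81} \approx 1.2346$)
$m{\left(h \right)} = \frac{100}{81} + h$ ($m{\left(h \right)} = h + \frac{100}{81} = \frac{100}{81} + h$)
$\frac{m{\left(-217 \right)} + 49628}{12183 + 29805} = \frac{\left(\frac{100}{81} - 217\right) + 49628}{12183 + 29805} = \frac{- \frac{17477}{81} + 49628}{41988} = \frac{4002391}{81} \cdot \frac{1}{41988} = \frac{4002391}{3401028}$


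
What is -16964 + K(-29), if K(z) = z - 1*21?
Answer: -17014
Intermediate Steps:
K(z) = -21 + z (K(z) = z - 21 = -21 + z)
-16964 + K(-29) = -16964 + (-21 - 29) = -16964 - 50 = -17014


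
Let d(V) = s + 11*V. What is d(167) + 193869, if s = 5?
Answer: 195711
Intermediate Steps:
d(V) = 5 + 11*V
d(167) + 193869 = (5 + 11*167) + 193869 = (5 + 1837) + 193869 = 1842 + 193869 = 195711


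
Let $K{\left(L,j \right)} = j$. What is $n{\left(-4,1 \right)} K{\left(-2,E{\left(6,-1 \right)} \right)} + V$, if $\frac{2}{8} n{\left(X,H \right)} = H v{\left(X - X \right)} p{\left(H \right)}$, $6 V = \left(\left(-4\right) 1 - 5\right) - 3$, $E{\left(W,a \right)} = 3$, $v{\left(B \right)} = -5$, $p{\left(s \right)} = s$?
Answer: $-62$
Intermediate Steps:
$V = -2$ ($V = \frac{\left(\left(-4\right) 1 - 5\right) - 3}{6} = \frac{\left(-4 - 5\right) - 3}{6} = \frac{-9 - 3}{6} = \frac{1}{6} \left(-12\right) = -2$)
$n{\left(X,H \right)} = - 20 H^{2}$ ($n{\left(X,H \right)} = 4 H \left(-5\right) H = 4 - 5 H H = 4 \left(- 5 H^{2}\right) = - 20 H^{2}$)
$n{\left(-4,1 \right)} K{\left(-2,E{\left(6,-1 \right)} \right)} + V = - 20 \cdot 1^{2} \cdot 3 - 2 = \left(-20\right) 1 \cdot 3 - 2 = \left(-20\right) 3 - 2 = -60 - 2 = -62$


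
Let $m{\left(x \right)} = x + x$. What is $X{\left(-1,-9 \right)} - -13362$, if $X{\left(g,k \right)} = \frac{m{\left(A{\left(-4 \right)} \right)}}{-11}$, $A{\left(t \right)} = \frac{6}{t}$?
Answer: $\frac{146985}{11} \approx 13362.0$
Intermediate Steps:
$m{\left(x \right)} = 2 x$
$X{\left(g,k \right)} = \frac{3}{11}$ ($X{\left(g,k \right)} = \frac{2 \frac{6}{-4}}{-11} = 2 \cdot 6 \left(- \frac{1}{4}\right) \left(- \frac{1}{11}\right) = 2 \left(- \frac{3}{2}\right) \left(- \frac{1}{11}\right) = \left(-3\right) \left(- \frac{1}{11}\right) = \frac{3}{11}$)
$X{\left(-1,-9 \right)} - -13362 = \frac{3}{11} - -13362 = \frac{3}{11} + 13362 = \frac{146985}{11}$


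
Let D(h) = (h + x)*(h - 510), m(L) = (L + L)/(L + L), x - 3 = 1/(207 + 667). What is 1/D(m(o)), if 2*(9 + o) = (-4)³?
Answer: -874/1779973 ≈ -0.00049102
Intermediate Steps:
o = -41 (o = -9 + (½)*(-4)³ = -9 + (½)*(-64) = -9 - 32 = -41)
x = 2623/874 (x = 3 + 1/(207 + 667) = 3 + 1/874 = 2623/874 ≈ 3.0011)
m(L) = 1 (m(L) = (2*L)/((2*L)) = (2*L)*(1/(2*L)) = 1)
D(h) = (-510 + h)*(2623/874 + h) (D(h) = (h + 2623/874)*(h - 510) = (2623/874 + h)*(-510 + h) = (-510 + h)*(2623/874 + h))
1/D(m(o)) = 1/(-668865/437 + 1² - 443117/874*1) = 1/(-668865/437 + 1 - 443117/874) = 1/(-1779973/874) = -874/1779973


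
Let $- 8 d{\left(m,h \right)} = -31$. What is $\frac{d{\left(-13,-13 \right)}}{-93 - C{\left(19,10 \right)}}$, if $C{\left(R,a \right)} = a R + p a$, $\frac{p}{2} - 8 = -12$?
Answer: $- \frac{31}{1624} \approx -0.019089$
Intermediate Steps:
$p = -8$ ($p = 16 + 2 \left(-12\right) = 16 - 24 = -8$)
$d{\left(m,h \right)} = \frac{31}{8}$ ($d{\left(m,h \right)} = \left(- \frac{1}{8}\right) \left(-31\right) = \frac{31}{8}$)
$C{\left(R,a \right)} = - 8 a + R a$ ($C{\left(R,a \right)} = a R - 8 a = R a - 8 a = - 8 a + R a$)
$\frac{d{\left(-13,-13 \right)}}{-93 - C{\left(19,10 \right)}} = \frac{31}{8 \left(-93 - 10 \left(-8 + 19\right)\right)} = \frac{31}{8 \left(-93 - 10 \cdot 11\right)} = \frac{31}{8 \left(-93 - 110\right)} = \frac{31}{8 \left(-203\right)} = \frac{31}{8} \left(- \frac{1}{203}\right) = - \frac{31}{1624}$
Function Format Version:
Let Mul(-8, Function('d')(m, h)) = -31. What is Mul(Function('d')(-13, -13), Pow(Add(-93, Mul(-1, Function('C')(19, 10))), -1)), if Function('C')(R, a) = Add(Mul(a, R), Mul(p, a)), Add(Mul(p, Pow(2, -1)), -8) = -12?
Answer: Rational(-31, 1624) ≈ -0.019089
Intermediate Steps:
p = -8 (p = Add(16, Mul(2, -12)) = Add(16, -24) = -8)
Function('d')(m, h) = Rational(31, 8) (Function('d')(m, h) = Mul(Rational(-1, 8), -31) = Rational(31, 8))
Function('C')(R, a) = Add(Mul(-8, a), Mul(R, a)) (Function('C')(R, a) = Add(Mul(a, R), Mul(-8, a)) = Add(Mul(R, a), Mul(-8, a)) = Add(Mul(-8, a), Mul(R, a)))
Mul(Function('d')(-13, -13), Pow(Add(-93, Mul(-1, Function('C')(19, 10))), -1)) = Mul(Rational(31, 8), Pow(Add(-93, Mul(-1, Mul(10, Add(-8, 19)))), -1)) = Mul(Rational(31, 8), Pow(Add(-93, Mul(-1, Mul(10, 11))), -1)) = Mul(Rational(31, 8), Pow(Add(-93, Mul(-1, 110)), -1)) = Mul(Rational(31, 8), Pow(Add(-93, -110), -1)) = Mul(Rational(31, 8), Pow(-203, -1)) = Mul(Rational(31, 8), Rational(-1, 203)) = Rational(-31, 1624)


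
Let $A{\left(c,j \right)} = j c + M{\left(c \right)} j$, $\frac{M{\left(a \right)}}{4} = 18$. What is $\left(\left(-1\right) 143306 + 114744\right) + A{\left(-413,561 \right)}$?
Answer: $-219863$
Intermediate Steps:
$M{\left(a \right)} = 72$ ($M{\left(a \right)} = 4 \cdot 18 = 72$)
$A{\left(c,j \right)} = 72 j + c j$ ($A{\left(c,j \right)} = j c + 72 j = c j + 72 j = 72 j + c j$)
$\left(\left(-1\right) 143306 + 114744\right) + A{\left(-413,561 \right)} = \left(\left(-1\right) 143306 + 114744\right) + 561 \left(72 - 413\right) = \left(-143306 + 114744\right) + 561 \left(-341\right) = -28562 - 191301 = -219863$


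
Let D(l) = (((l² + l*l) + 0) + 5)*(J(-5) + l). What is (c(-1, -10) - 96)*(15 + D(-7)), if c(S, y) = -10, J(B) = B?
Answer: 129426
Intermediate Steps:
D(l) = (-5 + l)*(5 + 2*l²) (D(l) = (((l² + l*l) + 0) + 5)*(-5 + l) = (((l² + l²) + 0) + 5)*(-5 + l) = ((2*l² + 0) + 5)*(-5 + l) = (2*l² + 5)*(-5 + l) = (5 + 2*l²)*(-5 + l) = (-5 + l)*(5 + 2*l²))
(c(-1, -10) - 96)*(15 + D(-7)) = (-10 - 96)*(15 + (-25 - 10*(-7)² + 2*(-7)³ + 5*(-7))) = -106*(15 + (-25 - 10*49 + 2*(-343) - 35)) = -106*(15 + (-25 - 490 - 686 - 35)) = -106*(15 - 1236) = -106*(-1221) = 129426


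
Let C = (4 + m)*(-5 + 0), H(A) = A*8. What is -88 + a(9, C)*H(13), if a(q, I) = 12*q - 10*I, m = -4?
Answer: 11144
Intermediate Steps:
H(A) = 8*A
C = 0 (C = (4 - 4)*(-5 + 0) = 0*(-5) = 0)
a(q, I) = -10*I + 12*q
-88 + a(9, C)*H(13) = -88 + (-10*0 + 12*9)*(8*13) = -88 + (0 + 108)*104 = -88 + 108*104 = -88 + 11232 = 11144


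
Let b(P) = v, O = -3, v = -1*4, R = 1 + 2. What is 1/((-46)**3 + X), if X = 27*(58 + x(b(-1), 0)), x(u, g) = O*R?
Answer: -1/96013 ≈ -1.0415e-5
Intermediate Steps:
R = 3
v = -4
b(P) = -4
x(u, g) = -9 (x(u, g) = -3*3 = -9)
X = 1323 (X = 27*(58 - 9) = 27*49 = 1323)
1/((-46)**3 + X) = 1/((-46)**3 + 1323) = 1/(-97336 + 1323) = 1/(-96013) = -1/96013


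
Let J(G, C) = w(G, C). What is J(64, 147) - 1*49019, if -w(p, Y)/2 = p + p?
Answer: -49275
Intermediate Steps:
w(p, Y) = -4*p (w(p, Y) = -2*(p + p) = -4*p)
J(G, C) = -4*G
J(64, 147) - 1*49019 = -4*64 - 1*49019 = -256 - 49019 = -49275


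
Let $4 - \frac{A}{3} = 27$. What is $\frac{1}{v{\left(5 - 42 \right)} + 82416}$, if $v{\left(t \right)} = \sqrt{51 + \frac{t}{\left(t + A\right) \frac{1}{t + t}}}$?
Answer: $\frac{2184024}{179998521317} - \frac{\sqrt{70702}}{359997042634} \approx 1.2133 \cdot 10^{-5}$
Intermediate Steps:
$A = -69$ ($A = 12 - 81 = -69$)
$v{\left(t \right)} = \sqrt{51 + \frac{2 t^{2}}{-69 + t}}$ ($v{\left(t \right)} = \sqrt{51 + \frac{t}{\left(t - 69\right) \frac{1}{t + t}}} = \sqrt{51 + \frac{t}{\left(-69 + t\right) \frac{1}{2 t}}} = \sqrt{51 + \frac{t}{\frac{1}{2} \frac{1}{t} \left(-69 + t\right)}} = \sqrt{51 + t \frac{2 t}{-69 + t}} = \sqrt{51 + \frac{2 t^{2}}{-69 + t}}$)
$\frac{1}{v{\left(5 - 42 \right)} + 82416} = \frac{1}{\sqrt{\frac{-3519 + 2 \left(5 - 42\right)^{2} + 51 \left(5 - 42\right)}{-69 + \left(5 - 42\right)}} + 82416} = \frac{1}{\sqrt{\frac{-3519 + 2 \left(-37\right)^{2} + 51 \left(-37\right)}{-69 - 37}} + 82416} = \frac{1}{\sqrt{\frac{-3519 + 2 \cdot 1369 - 1887}{-106}} + 82416} = \frac{1}{\sqrt{- \frac{-3519 + 2738 - 1887}{106}} + 82416} = \frac{1}{\sqrt{\left(- \frac{1}{106}\right) \left(-2668\right)} + 82416} = \frac{1}{\sqrt{\frac{1334}{53}} + 82416} = \frac{1}{\frac{\sqrt{70702}}{53} + 82416} = \frac{1}{82416 + \frac{\sqrt{70702}}{53}}$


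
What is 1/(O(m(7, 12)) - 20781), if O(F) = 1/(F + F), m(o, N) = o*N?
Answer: -168/3491207 ≈ -4.8121e-5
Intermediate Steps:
m(o, N) = N*o
O(F) = 1/(2*F)
1/(O(m(7, 12)) - 20781) = 1/(1/(2*((12*7))) - 20781) = 1/((½)/84 - 20781) = 1/((½)*(1/84) - 20781) = 1/(1/168 - 20781) = 1/(-3491207/168) = -168/3491207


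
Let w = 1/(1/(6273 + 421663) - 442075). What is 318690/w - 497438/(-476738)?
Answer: -7185599269943977980703/51003338192 ≈ -1.4088e+11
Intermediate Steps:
w = -427936/189179807199 (w = 1/(1/427936 - 442075) = 1/(-189179807199/427936) = -427936/189179807199 ≈ -2.2621e-6)
318690/w - 497438/(-476738) = 318690/(-427936/189179807199) - 497438/(-476738) = 318690*(-189179807199/427936) - 497438*(-1/476738) = -30144856378124655/213968 + 248719/238369 = -7185599269943977980703/51003338192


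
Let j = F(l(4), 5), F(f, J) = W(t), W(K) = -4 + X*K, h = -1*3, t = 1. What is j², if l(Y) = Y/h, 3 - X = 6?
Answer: 49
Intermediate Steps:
X = -3 (X = 3 - 1*6 = 3 - 6 = -3)
h = -3
W(K) = -4 - 3*K
l(Y) = -Y/3 (l(Y) = Y/(-3) = Y*(-⅓) = -Y/3)
F(f, J) = -7 (F(f, J) = -4 - 3*1 = -4 - 3 = -7)
j = -7
j² = (-7)² = 49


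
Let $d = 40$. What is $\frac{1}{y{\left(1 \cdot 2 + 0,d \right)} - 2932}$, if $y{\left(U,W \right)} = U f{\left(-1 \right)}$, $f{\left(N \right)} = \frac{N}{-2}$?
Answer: $- \frac{1}{2931} \approx -0.00034118$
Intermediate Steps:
$f{\left(N \right)} = - \frac{N}{2}$ ($f{\left(N \right)} = N \left(- \frac{1}{2}\right) = - \frac{N}{2}$)
$y{\left(U,W \right)} = \frac{U}{2}$ ($y{\left(U,W \right)} = U \left(\left(- \frac{1}{2}\right) \left(-1\right)\right) = U \frac{1}{2} = \frac{U}{2}$)
$\frac{1}{y{\left(1 \cdot 2 + 0,d \right)} - 2932} = \frac{1}{\frac{1 \cdot 2 + 0}{2} - 2932} = \frac{1}{\frac{2 + 0}{2} - 2932} = \frac{1}{\frac{1}{2} \cdot 2 - 2932} = \frac{1}{1 - 2932} = \frac{1}{-2931} = - \frac{1}{2931}$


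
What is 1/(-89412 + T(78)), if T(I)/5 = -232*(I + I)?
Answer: -1/270372 ≈ -3.6986e-6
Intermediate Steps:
T(I) = -2320*I (T(I) = 5*(-232*(I + I)) = 5*(-464*I) = -2320*I)
1/(-89412 + T(78)) = 1/(-89412 - 2320*78) = 1/(-89412 - 180960) = 1/(-270372) = -1/270372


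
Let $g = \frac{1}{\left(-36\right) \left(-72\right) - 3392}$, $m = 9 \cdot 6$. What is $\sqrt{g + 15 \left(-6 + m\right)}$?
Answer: $\frac{\sqrt{1151998}}{40} \approx 26.833$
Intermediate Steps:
$m = 54$
$g = - \frac{1}{800}$ ($g = \frac{1}{2592 - 3392} = \frac{1}{-800} = - \frac{1}{800} \approx -0.00125$)
$\sqrt{g + 15 \left(-6 + m\right)} = \sqrt{- \frac{1}{800} + 15 \left(-6 + 54\right)} = \sqrt{- \frac{1}{800} + 15 \cdot 48} = \sqrt{- \frac{1}{800} + 720} = \sqrt{\frac{575999}{800}} = \frac{\sqrt{1151998}}{40}$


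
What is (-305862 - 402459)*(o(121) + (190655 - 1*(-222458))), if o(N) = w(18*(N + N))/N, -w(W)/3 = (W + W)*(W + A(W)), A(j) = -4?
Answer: 373227792999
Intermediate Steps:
w(W) = -6*W*(-4 + W) (w(W) = -3*(W + W)*(W - 4) = -3*2*W*(-4 + W) = -6*W*(-4 + W))
o(N) = 864 - 7776*N (o(N) = (6*(18*(N + N))*(4 - 18*(N + N)))/N = (6*(18*(2*N))*(4 - 18*2*N))/N = (6*(36*N)*(4 - 36*N))/N = (216*N*(4 - 36*N))/N = 864 - 7776*N)
(-305862 - 402459)*(o(121) + (190655 - 1*(-222458))) = (-305862 - 402459)*((864 - 7776*121) + (190655 - 1*(-222458))) = -708321*((864 - 940896) + (190655 + 222458)) = -708321*(-940032 + 413113) = -708321*(-526919) = 373227792999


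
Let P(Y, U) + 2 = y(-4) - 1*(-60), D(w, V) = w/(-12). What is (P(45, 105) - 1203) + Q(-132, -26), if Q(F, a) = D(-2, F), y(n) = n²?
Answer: -6773/6 ≈ -1128.8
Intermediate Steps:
D(w, V) = -w/12 (D(w, V) = w*(-1/12) = -w/12)
Q(F, a) = ⅙ (Q(F, a) = -1/12*(-2) = ⅙)
P(Y, U) = 74 (P(Y, U) = -2 + ((-4)² - 1*(-60)) = -2 + (16 + 60) = -2 + 76 = 74)
(P(45, 105) - 1203) + Q(-132, -26) = (74 - 1203) + ⅙ = -1129 + ⅙ = -6773/6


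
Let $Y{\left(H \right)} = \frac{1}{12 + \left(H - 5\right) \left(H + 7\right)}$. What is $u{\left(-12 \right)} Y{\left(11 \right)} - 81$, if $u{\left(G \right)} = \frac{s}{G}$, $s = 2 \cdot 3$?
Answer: $- \frac{19441}{240} \approx -81.004$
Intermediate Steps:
$s = 6$
$u{\left(G \right)} = \frac{6}{G}$
$Y{\left(H \right)} = \frac{1}{12 + \left(-5 + H\right) \left(7 + H\right)}$
$u{\left(-12 \right)} Y{\left(11 \right)} - 81 = \frac{6 \frac{1}{-12}}{-23 + 11^{2} + 2 \cdot 11} - 81 = \frac{6 \left(- \frac{1}{12}\right)}{-23 + 121 + 22} - 81 = - \frac{1}{2 \cdot 120} - 81 = \left(- \frac{1}{2}\right) \frac{1}{120} - 81 = - \frac{1}{240} - 81 = - \frac{19441}{240}$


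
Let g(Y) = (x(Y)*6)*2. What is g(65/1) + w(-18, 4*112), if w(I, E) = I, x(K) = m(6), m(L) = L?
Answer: 54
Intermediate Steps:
x(K) = 6
g(Y) = 72 (g(Y) = (6*6)*2 = 36*2 = 72)
g(65/1) + w(-18, 4*112) = 72 - 18 = 54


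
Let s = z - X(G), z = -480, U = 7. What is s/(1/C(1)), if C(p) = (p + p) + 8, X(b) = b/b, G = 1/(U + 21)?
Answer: -4810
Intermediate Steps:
G = 1/28 (G = 1/(7 + 21) = 1/28 ≈ 0.035714)
X(b) = 1
s = -481 (s = -480 - 1*1 = -480 - 1 = -481)
C(p) = 8 + 2*p (C(p) = 2*p + 8 = 8 + 2*p)
s/(1/C(1)) = -481/(1/(8 + 2*1)) = -481/(1/(8 + 2)) = -481/(1/10) = -481/1/10 = -481*10 = -4810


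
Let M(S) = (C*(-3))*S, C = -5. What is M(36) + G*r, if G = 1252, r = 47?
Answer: 59384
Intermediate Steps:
M(S) = 15*S (M(S) = (-5*(-3))*S = 15*S)
M(36) + G*r = 15*36 + 1252*47 = 540 + 58844 = 59384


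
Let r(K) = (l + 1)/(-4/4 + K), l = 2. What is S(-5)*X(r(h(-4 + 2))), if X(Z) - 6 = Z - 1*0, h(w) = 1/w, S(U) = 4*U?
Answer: -80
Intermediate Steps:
r(K) = 3/(-1 + K) (r(K) = (2 + 1)/(-4/4 + K) = 3/(-4*¼ + K) = 3/(-1 + K))
X(Z) = 6 + Z (X(Z) = 6 + (Z - 1*0) = 6 + (Z + 0) = 6 + Z)
S(-5)*X(r(h(-4 + 2))) = (4*(-5))*(6 + 3/(-1 + 1/(-4 + 2))) = -20*(6 + 3/(-1 + 1/(-2))) = -20*(6 + 3/(-1 - ½)) = -20*(6 + 3/(-3/2)) = -20*(6 + 3*(-⅔)) = -20*(6 - 2) = -20*4 = -80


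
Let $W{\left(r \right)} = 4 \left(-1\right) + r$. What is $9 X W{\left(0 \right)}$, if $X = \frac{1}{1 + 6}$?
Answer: $- \frac{36}{7} \approx -5.1429$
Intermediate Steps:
$X = \frac{1}{7} \approx 0.14286$
$W{\left(r \right)} = -4 + r$
$9 X W{\left(0 \right)} = 9 \cdot \frac{1}{7} \left(-4 + 0\right) = \frac{9}{7} \left(-4\right) = - \frac{36}{7}$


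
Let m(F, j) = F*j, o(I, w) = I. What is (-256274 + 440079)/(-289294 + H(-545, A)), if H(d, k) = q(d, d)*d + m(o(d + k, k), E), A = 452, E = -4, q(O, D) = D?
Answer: 183805/8103 ≈ 22.684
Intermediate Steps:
H(d, k) = d² - 4*d - 4*k (H(d, k) = d*d + (d + k)*(-4) = d² + (-4*d - 4*k) = d² - 4*d - 4*k)
(-256274 + 440079)/(-289294 + H(-545, A)) = (-256274 + 440079)/(-289294 + ((-545)² - 4*(-545) - 4*452)) = 183805/(-289294 + (297025 + 2180 - 1808)) = 183805/(-289294 + 297397) = 183805/8103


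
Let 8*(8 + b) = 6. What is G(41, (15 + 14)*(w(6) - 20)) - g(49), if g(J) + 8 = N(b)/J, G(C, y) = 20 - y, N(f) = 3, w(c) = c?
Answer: 21263/49 ≈ 433.94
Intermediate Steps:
b = -29/4 (b = -8 + (⅛)*6 = -8 + ¾ = -29/4 ≈ -7.2500)
g(J) = -8 + 3/J
G(41, (15 + 14)*(w(6) - 20)) - g(49) = (20 - (15 + 14)*(6 - 20)) - (-8 + 3/49) = (20 - 29*(-14)) - (-8 + 3*(1/49)) = (20 - 1*(-406)) - (-8 + 3/49) = (20 + 406) - 1*(-389/49) = 426 + 389/49 = 21263/49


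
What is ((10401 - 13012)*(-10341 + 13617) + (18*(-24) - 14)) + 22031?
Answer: -8532051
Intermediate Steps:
((10401 - 13012)*(-10341 + 13617) + (18*(-24) - 14)) + 22031 = (-2611*3276 + (-432 - 14)) + 22031 = (-8553636 - 446) + 22031 = -8554082 + 22031 = -8532051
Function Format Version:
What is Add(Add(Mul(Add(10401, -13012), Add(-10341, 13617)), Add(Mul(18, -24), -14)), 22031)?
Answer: -8532051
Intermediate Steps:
Add(Add(Mul(Add(10401, -13012), Add(-10341, 13617)), Add(Mul(18, -24), -14)), 22031) = Add(Add(Mul(-2611, 3276), Add(-432, -14)), 22031) = Add(Add(-8553636, -446), 22031) = Add(-8554082, 22031) = -8532051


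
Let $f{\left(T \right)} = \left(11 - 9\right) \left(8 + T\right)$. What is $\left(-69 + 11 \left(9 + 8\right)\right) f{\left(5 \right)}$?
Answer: $3068$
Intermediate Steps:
$f{\left(T \right)} = 16 + 2 T$ ($f{\left(T \right)} = 2 \left(8 + T\right) = 16 + 2 T$)
$\left(-69 + 11 \left(9 + 8\right)\right) f{\left(5 \right)} = \left(-69 + 11 \left(9 + 8\right)\right) \left(16 + 2 \cdot 5\right) = \left(-69 + 11 \cdot 17\right) \left(16 + 10\right) = \left(-69 + 187\right) 26 = 118 \cdot 26 = 3068$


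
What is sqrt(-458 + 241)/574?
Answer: I*sqrt(217)/574 ≈ 0.025664*I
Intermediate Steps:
sqrt(-458 + 241)/574 = sqrt(-217)*(1/574) = (I*sqrt(217))*(1/574) = I*sqrt(217)/574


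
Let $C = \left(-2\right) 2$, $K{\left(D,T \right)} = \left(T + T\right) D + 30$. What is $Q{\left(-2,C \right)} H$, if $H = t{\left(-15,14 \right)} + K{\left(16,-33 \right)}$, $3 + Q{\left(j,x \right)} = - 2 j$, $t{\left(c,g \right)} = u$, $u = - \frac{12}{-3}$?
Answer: $-1022$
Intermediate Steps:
$K{\left(D,T \right)} = 30 + 2 D T$ ($K{\left(D,T \right)} = 2 T D + 30 = 2 D T + 30 = 30 + 2 D T$)
$u = 4$ ($u = \left(-12\right) \left(- \frac{1}{3}\right) = 4$)
$t{\left(c,g \right)} = 4$
$C = -4$
$Q{\left(j,x \right)} = -3 - 2 j$
$H = -1022$ ($H = 4 + \left(30 + 2 \cdot 16 \left(-33\right)\right) = 4 + \left(30 - 1056\right) = 4 - 1026 = -1022$)
$Q{\left(-2,C \right)} H = \left(-3 - -4\right) \left(-1022\right) = \left(-3 + 4\right) \left(-1022\right) = 1 \left(-1022\right) = -1022$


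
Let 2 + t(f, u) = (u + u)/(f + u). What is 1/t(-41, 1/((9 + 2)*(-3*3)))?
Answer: -2030/4059 ≈ -0.50012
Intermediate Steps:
t(f, u) = -2 + 2*u/(f + u) (t(f, u) = -2 + (u + u)/(f + u) = -2 + (2*u)/(f + u) = -2 + 2*u/(f + u))
1/t(-41, 1/((9 + 2)*(-3*3))) = 1/(-2*(-41)/(-41 + 1/((9 + 2)*(-3*3)))) = 1/(-2*(-41)/(-41 + 1/(11*(-9)))) = 1/(-2*(-41)/(-41 + 1/(-99))) = 1/(-2*(-41)/(-41 - 1/99)) = 1/(-2*(-41)/(-4060/99)) = 1/(-2*(-41)*(-99/4060)) = 1/(-4059/2030) = -2030/4059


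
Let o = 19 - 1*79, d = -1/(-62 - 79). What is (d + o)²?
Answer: 71554681/19881 ≈ 3599.1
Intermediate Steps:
d = 1/141 (d = -1/(-141) = -1*(-1/141) = 1/141 ≈ 0.0070922)
o = -60 (o = 19 - 79 = -60)
(d + o)² = (1/141 - 60)² = (-8459/141)² = 71554681/19881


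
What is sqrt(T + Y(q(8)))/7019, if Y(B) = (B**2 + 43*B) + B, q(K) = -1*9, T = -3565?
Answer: 2*I*sqrt(970)/7019 ≈ 0.0088744*I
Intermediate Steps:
q(K) = -9
Y(B) = B**2 + 44*B
sqrt(T + Y(q(8)))/7019 = sqrt(-3565 - 9*(44 - 9))/7019 = sqrt(-3565 - 9*35)*(1/7019) = sqrt(-3565 - 315)*(1/7019) = sqrt(-3880)*(1/7019) = (2*I*sqrt(970))*(1/7019) = 2*I*sqrt(970)/7019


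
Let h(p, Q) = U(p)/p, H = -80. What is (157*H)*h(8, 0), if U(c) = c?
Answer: -12560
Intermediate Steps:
h(p, Q) = 1 (h(p, Q) = p/p = 1)
(157*H)*h(8, 0) = (157*(-80))*1 = -12560*1 = -12560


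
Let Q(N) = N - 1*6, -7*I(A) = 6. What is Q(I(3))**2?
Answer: 2304/49 ≈ 47.020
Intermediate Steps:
I(A) = -6/7 (I(A) = -1/7*6 = -6/7)
Q(N) = -6 + N (Q(N) = N - 6 = -6 + N)
Q(I(3))**2 = (-6 - 6/7)**2 = (-48/7)**2 = 2304/49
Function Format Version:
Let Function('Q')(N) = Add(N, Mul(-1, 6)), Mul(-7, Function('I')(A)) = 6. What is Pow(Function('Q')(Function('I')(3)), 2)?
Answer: Rational(2304, 49) ≈ 47.020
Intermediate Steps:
Function('I')(A) = Rational(-6, 7) (Function('I')(A) = Mul(Rational(-1, 7), 6) = Rational(-6, 7))
Function('Q')(N) = Add(-6, N) (Function('Q')(N) = Add(N, -6) = Add(-6, N))
Pow(Function('Q')(Function('I')(3)), 2) = Pow(Add(-6, Rational(-6, 7)), 2) = Pow(Rational(-48, 7), 2) = Rational(2304, 49)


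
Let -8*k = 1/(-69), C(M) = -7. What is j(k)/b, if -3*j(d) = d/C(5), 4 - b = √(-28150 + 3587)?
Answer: 1/71229942 + 11*I*√203/284919768 ≈ 1.4039e-8 + 5.5007e-7*I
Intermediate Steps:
b = 4 - 11*I*√203 (b = 4 - √(-28150 + 3587) = 4 - √(-24563) = 4 - 11*I*√203 ≈ 4.0 - 156.73*I)
k = 1/552 (k = -⅛/(-69) = -⅛*(-1/69) = 1/552 ≈ 0.0018116)
j(d) = d/21 (j(d) = -d/(3*(-7)) = -d*(-1)/(3*7) = -(-1)*d/21 = d/21)
j(k)/b = ((1/21)*(1/552))/(4 - 11*I*√203) = 1/(11592*(4 - 11*I*√203))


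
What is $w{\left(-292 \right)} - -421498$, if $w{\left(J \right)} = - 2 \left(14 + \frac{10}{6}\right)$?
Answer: $\frac{1264400}{3} \approx 4.2147 \cdot 10^{5}$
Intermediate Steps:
$w{\left(J \right)} = - \frac{94}{3}$ ($w{\left(J \right)} = - 2 \left(14 + 10 \cdot \frac{1}{6}\right) = - 2 \left(14 + \frac{5}{3}\right) = \left(-2\right) \frac{47}{3} = - \frac{94}{3}$)
$w{\left(-292 \right)} - -421498 = - \frac{94}{3} - -421498 = - \frac{94}{3} + 421498 = \frac{1264400}{3}$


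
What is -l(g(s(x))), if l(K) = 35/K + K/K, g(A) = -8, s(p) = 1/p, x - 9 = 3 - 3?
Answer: 27/8 ≈ 3.3750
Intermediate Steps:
x = 9 (x = 9 + (3 - 3) = 9 + 0 = 9)
s(p) = 1/p
l(K) = 1 + 35/K (l(K) = 35/K + 1 = 1 + 35/K)
-l(g(s(x))) = -(35 - 8)/(-8) = -(-1)*27/8 = -1*(-27/8) = 27/8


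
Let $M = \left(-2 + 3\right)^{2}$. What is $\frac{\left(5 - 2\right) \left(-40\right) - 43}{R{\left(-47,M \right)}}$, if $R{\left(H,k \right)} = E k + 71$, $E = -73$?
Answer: $\frac{163}{2} \approx 81.5$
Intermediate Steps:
$M = 1$ ($M = 1^{2} = 1$)
$R{\left(H,k \right)} = 71 - 73 k$ ($R{\left(H,k \right)} = - 73 k + 71 = 71 - 73 k$)
$\frac{\left(5 - 2\right) \left(-40\right) - 43}{R{\left(-47,M \right)}} = \frac{\left(5 - 2\right) \left(-40\right) - 43}{71 - 73} = \frac{3 \left(-40\right) - 43}{71 - 73} = \frac{-120 - 43}{-2} = \left(-163\right) \left(- \frac{1}{2}\right) = \frac{163}{2}$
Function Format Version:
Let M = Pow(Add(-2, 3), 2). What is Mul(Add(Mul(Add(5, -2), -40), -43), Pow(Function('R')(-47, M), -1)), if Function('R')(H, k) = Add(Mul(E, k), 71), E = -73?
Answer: Rational(163, 2) ≈ 81.500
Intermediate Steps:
M = 1 (M = Pow(1, 2) = 1)
Function('R')(H, k) = Add(71, Mul(-73, k)) (Function('R')(H, k) = Add(Mul(-73, k), 71) = Add(71, Mul(-73, k)))
Mul(Add(Mul(Add(5, -2), -40), -43), Pow(Function('R')(-47, M), -1)) = Mul(Add(Mul(Add(5, -2), -40), -43), Pow(Add(71, Mul(-73, 1)), -1)) = Mul(Add(Mul(3, -40), -43), Pow(Add(71, -73), -1)) = Mul(Add(-120, -43), Pow(-2, -1)) = Mul(-163, Rational(-1, 2)) = Rational(163, 2)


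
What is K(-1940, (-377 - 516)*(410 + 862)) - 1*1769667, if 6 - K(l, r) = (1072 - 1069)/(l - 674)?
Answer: -4625893851/2614 ≈ -1.7697e+6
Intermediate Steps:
K(l, r) = 6 - 3/(-674 + l) (K(l, r) = 6 - (1072 - 1069)/(l - 674) = 6 - 3/(-674 + l))
K(-1940, (-377 - 516)*(410 + 862)) - 1*1769667 = 3*(-1349 + 2*(-1940))/(-674 - 1940) - 1*1769667 = 3*(-1349 - 3880)/(-2614) - 1769667 = 3*(-1/2614)*(-5229) - 1769667 = 15687/2614 - 1769667 = -4625893851/2614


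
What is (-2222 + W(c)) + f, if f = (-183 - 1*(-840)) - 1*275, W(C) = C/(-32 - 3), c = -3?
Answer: -64397/35 ≈ -1839.9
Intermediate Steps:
W(C) = -C/35 (W(C) = C/(-35) = -C/35)
f = 382 (f = (-183 + 840) - 275 = 657 - 275 = 382)
(-2222 + W(c)) + f = (-2222 - 1/35*(-3)) + 382 = (-2222 + 3/35) + 382 = -77767/35 + 382 = -64397/35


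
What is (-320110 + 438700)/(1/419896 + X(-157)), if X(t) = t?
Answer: -16598488880/21974557 ≈ -755.35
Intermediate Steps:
(-320110 + 438700)/(1/419896 + X(-157)) = (-320110 + 438700)/(1/419896 - 157) = 118590/(1/419896 - 157) = 118590/(-65923671/419896) = 118590*(-419896/65923671) = -16598488880/21974557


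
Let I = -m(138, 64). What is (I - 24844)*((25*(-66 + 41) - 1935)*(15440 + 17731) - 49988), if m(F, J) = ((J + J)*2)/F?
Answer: 145665648332272/69 ≈ 2.1111e+12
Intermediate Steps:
m(F, J) = 4*J/F (m(F, J) = ((2*J)*2)/F = (4*J)/F = 4*J/F)
I = -128/69 (I = -4*64/138 = -1*128/69 = -128/69 ≈ -1.8551)
(I - 24844)*((25*(-66 + 41) - 1935)*(15440 + 17731) - 49988) = (-128/69 - 24844)*((25*(-66 + 41) - 1935)*(15440 + 17731) - 49988) = -1714364*((25*(-25) - 1935)*33171 - 49988)/69 = -1714364*((-625 - 1935)*33171 - 49988)/69 = -1714364*(-2560*33171 - 49988)/69 = -1714364*(-84917760 - 49988)/69 = -1714364/69*(-84967748) = 145665648332272/69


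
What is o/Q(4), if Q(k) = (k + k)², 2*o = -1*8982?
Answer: -4491/64 ≈ -70.172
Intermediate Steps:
o = -4491 (o = (-1*8982)/2 = (½)*(-8982) = -4491)
Q(k) = 4*k² (Q(k) = (2*k)² = 4*k²)
o/Q(4) = -4491/(4*4²) = -4491/(4*16) = -4491/64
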